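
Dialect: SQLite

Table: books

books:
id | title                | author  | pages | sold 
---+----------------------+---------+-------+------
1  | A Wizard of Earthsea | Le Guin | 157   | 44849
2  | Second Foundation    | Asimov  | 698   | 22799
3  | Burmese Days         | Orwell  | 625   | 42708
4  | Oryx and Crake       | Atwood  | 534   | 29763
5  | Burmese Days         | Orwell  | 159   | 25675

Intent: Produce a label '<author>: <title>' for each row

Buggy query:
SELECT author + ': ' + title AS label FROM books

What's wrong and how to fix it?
Bug: '+' is numeric addition; on text columns SQLite converts them to 0 instead of concatenating

Fix: Replace + with || to concatenate text

Corrected query:
SELECT author || ': ' || title AS label FROM books

Result:
label                        
-----------------------------
Le Guin: A Wizard of Earthsea
Asimov: Second Foundation    
Orwell: Burmese Days         
Atwood: Oryx and Crake       
Orwell: Burmese Days         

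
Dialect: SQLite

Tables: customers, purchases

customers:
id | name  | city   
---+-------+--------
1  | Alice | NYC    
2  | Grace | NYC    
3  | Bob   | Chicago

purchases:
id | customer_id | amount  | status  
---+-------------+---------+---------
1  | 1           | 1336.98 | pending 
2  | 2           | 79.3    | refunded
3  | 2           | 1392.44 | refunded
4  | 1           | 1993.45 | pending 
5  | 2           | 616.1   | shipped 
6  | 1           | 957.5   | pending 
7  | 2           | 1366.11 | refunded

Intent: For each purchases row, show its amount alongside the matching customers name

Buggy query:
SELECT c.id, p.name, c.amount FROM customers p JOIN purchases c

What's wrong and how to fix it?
Bug: JOIN with no ON clause produces a cartesian product; every purchases row pairs with every customers row

Fix: Add ON c.customer_id = p.id to the JOIN

Corrected query:
SELECT c.id, p.name, c.amount FROM customers p JOIN purchases c ON c.customer_id = p.id

Result:
id | name  | amount 
---+-------+--------
1  | Alice | 1336.98
2  | Grace | 79.3   
3  | Grace | 1392.44
4  | Alice | 1993.45
5  | Grace | 616.1  
6  | Alice | 957.5  
7  | Grace | 1366.11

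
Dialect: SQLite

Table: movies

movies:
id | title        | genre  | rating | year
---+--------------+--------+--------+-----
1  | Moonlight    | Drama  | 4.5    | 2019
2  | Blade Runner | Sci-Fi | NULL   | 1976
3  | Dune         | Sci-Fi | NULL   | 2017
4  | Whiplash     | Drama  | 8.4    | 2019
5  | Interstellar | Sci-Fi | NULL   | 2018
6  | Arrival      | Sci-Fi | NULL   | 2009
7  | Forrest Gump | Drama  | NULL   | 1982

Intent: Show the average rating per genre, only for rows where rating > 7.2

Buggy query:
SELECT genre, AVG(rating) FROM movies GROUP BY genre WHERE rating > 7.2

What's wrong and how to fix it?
Bug: Row-level WHERE must come before GROUP BY in the clause order

Fix: Move the WHERE clause before GROUP BY

Corrected query:
SELECT genre, AVG(rating) FROM movies WHERE rating > 7.2 GROUP BY genre

Result:
genre | AVG(rating)
------+------------
Drama | 8.4        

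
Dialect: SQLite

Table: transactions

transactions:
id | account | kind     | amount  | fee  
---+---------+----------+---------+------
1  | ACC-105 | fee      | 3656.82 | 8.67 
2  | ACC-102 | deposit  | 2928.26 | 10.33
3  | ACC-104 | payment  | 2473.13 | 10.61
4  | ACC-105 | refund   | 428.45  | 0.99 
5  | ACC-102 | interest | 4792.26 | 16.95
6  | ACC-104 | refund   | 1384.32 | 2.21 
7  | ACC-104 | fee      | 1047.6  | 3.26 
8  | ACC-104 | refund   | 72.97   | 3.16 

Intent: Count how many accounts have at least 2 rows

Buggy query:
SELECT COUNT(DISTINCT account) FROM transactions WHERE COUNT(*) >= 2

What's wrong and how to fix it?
Bug: WHERE filters individual rows, not groups, so a group-level COUNT is invalid there

Fix: Use a subquery that GROUPs and filters with HAVING, then count its rows

Corrected query:
SELECT COUNT(*) FROM (SELECT account FROM transactions GROUP BY account HAVING COUNT(*) >= 2)

Result:
COUNT(*)
--------
3       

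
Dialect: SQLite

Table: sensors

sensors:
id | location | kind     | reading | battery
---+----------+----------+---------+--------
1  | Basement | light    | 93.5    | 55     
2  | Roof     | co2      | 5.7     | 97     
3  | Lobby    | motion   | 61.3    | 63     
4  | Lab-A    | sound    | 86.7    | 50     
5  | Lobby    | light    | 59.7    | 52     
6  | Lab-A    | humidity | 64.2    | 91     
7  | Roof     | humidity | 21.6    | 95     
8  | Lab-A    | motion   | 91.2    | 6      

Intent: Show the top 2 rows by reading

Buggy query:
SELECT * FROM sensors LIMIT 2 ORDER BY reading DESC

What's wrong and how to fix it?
Bug: LIMIT must come after ORDER BY

Fix: Swap the clauses: ORDER BY first, then LIMIT

Corrected query:
SELECT * FROM sensors ORDER BY reading DESC LIMIT 2

Result:
id | location | kind   | reading | battery
---+----------+--------+---------+--------
1  | Basement | light  | 93.5    | 55     
8  | Lab-A    | motion | 91.2    | 6      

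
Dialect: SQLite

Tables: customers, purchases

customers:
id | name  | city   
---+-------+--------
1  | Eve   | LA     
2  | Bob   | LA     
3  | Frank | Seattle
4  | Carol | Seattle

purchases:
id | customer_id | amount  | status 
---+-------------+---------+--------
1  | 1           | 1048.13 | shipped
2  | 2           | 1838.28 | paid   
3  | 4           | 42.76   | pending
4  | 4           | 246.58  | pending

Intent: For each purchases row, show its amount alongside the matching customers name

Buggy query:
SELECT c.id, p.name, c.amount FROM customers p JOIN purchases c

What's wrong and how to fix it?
Bug: Missing join condition: each purchases row is matched to all customers rows instead of just its own

Fix: Add ON c.customer_id = p.id to the JOIN

Corrected query:
SELECT c.id, p.name, c.amount FROM customers p JOIN purchases c ON c.customer_id = p.id

Result:
id | name  | amount 
---+-------+--------
1  | Eve   | 1048.13
2  | Bob   | 1838.28
3  | Carol | 42.76  
4  | Carol | 246.58 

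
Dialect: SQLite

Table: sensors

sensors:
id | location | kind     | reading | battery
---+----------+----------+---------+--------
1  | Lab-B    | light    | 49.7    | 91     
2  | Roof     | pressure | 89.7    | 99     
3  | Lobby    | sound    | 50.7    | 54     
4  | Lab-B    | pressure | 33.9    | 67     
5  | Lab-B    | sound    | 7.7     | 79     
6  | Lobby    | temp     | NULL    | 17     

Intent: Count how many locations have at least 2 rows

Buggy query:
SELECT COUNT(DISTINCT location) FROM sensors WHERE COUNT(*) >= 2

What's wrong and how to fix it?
Bug: WHERE filters individual rows, not groups, so a group-level COUNT is invalid there

Fix: Group first with HAVING COUNT(*) >= 2, then COUNT the resulting groups

Corrected query:
SELECT COUNT(*) FROM (SELECT location FROM sensors GROUP BY location HAVING COUNT(*) >= 2)

Result:
COUNT(*)
--------
2       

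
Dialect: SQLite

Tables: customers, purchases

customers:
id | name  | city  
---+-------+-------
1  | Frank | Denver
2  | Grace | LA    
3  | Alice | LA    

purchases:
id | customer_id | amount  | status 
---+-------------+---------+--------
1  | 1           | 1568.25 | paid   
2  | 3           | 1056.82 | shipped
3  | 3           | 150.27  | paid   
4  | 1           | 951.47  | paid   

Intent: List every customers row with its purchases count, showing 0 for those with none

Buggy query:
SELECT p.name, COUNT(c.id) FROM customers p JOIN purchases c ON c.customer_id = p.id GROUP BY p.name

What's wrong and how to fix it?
Bug: INNER JOIN drops customers rows that have no matching purchases rows

Fix: Switch to LEFT JOIN to retain unmatched parent rows

Corrected query:
SELECT p.name, COUNT(c.id) FROM customers p LEFT JOIN purchases c ON c.customer_id = p.id GROUP BY p.name

Result:
name  | COUNT(c.id)
------+------------
Alice | 2          
Frank | 2          
Grace | 0          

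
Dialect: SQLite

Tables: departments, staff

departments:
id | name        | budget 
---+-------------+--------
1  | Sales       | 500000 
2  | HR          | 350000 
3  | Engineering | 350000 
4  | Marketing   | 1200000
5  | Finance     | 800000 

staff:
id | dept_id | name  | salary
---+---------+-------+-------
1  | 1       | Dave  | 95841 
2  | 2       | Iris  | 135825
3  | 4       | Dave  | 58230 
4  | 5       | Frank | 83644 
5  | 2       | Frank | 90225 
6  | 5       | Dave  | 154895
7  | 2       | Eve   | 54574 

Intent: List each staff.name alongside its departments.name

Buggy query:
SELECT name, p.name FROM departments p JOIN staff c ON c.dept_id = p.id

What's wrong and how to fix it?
Bug: 'name' exists in both joined tables, so the database can't tell which one is meant

Fix: Qualify the column with its table alias (c.name)

Corrected query:
SELECT c.name, p.name FROM departments p JOIN staff c ON c.dept_id = p.id

Result:
name  | name     
------+----------
Dave  | Sales    
Iris  | HR       
Dave  | Marketing
Frank | Finance  
Frank | HR       
Dave  | Finance  
Eve   | HR       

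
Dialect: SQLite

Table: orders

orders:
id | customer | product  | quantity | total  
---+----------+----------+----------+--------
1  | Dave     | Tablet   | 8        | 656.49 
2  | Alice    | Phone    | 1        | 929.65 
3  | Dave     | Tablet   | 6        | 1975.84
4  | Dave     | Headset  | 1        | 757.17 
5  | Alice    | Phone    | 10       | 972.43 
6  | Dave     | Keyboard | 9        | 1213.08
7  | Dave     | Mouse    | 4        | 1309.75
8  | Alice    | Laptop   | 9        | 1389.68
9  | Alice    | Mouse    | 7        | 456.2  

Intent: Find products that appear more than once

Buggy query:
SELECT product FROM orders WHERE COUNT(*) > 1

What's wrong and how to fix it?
Bug: WHERE can't reference COUNT(*); aggregates are computed after WHERE

Fix: GROUP BY product, then filter groups with HAVING COUNT(*) > 1

Corrected query:
SELECT product FROM orders GROUP BY product HAVING COUNT(*) > 1

Result:
product
-------
Mouse  
Phone  
Tablet 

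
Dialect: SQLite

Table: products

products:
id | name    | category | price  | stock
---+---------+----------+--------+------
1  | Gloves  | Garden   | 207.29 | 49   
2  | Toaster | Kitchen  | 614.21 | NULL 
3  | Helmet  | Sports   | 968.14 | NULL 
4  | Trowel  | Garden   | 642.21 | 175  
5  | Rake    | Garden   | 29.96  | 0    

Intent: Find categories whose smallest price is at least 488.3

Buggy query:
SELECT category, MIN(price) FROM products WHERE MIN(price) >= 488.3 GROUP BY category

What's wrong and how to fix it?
Bug: MIN() in WHERE is a misuse of aggregate

Fix: Use HAVING for the per-group MIN condition

Corrected query:
SELECT category, MIN(price) FROM products GROUP BY category HAVING MIN(price) >= 488.3

Result:
category | MIN(price)
---------+-----------
Kitchen  | 614.21    
Sports   | 968.14    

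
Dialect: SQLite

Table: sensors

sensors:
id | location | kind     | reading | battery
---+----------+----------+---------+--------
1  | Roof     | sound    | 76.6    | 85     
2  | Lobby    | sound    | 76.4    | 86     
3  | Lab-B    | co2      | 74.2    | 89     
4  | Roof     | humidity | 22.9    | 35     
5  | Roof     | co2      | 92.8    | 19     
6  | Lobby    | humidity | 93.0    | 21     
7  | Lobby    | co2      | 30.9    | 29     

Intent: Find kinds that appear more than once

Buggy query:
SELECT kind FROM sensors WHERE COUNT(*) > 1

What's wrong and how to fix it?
Bug: WHERE can't reference COUNT(*); aggregates are computed after WHERE

Fix: GROUP BY kind, then filter groups with HAVING COUNT(*) > 1

Corrected query:
SELECT kind FROM sensors GROUP BY kind HAVING COUNT(*) > 1

Result:
kind    
--------
co2     
humidity
sound   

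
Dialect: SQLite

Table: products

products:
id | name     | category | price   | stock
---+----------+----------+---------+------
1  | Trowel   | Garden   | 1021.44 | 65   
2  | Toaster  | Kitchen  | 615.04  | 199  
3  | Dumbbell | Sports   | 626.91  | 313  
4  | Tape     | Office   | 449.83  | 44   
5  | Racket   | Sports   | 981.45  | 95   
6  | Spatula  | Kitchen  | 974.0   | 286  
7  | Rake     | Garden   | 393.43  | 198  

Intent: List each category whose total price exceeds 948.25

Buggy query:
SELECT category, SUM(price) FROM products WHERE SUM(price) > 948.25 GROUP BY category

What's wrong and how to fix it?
Bug: SUM(price) is an aggregate, but WHERE filters rows before aggregation

Fix: Use HAVING (which filters groups after aggregation) instead of WHERE

Corrected query:
SELECT category, SUM(price) FROM products GROUP BY category HAVING SUM(price) > 948.25

Result:
category | SUM(price)
---------+-----------
Garden   | 1414.87   
Kitchen  | 1589.04   
Sports   | 1608.36   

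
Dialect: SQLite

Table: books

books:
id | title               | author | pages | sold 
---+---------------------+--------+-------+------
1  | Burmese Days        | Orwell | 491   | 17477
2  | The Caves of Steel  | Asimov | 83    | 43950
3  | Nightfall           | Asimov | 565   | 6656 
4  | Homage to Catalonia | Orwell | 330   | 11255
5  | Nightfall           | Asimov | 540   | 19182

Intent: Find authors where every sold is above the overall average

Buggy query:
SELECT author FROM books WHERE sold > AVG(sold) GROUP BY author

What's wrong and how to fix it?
Bug: AVG() is an aggregate; it can't sit directly in WHERE

Fix: Compute the overall average in a scalar subquery and compare each group's MIN against it in HAVING

Corrected query:
SELECT author FROM books GROUP BY author HAVING MIN(sold) > (SELECT AVG(sold) FROM books)

Result:
(no rows)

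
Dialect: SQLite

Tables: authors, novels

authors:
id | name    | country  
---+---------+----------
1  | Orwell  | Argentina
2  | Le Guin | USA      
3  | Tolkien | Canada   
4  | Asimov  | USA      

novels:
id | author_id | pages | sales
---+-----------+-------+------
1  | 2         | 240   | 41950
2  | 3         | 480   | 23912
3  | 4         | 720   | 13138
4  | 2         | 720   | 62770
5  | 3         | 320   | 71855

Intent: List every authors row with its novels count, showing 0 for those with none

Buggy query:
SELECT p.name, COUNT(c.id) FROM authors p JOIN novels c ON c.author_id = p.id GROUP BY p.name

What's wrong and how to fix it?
Bug: INNER JOIN drops authors rows that have no matching novels rows

Fix: Use LEFT JOIN so parents without children still appear (COUNT(c.id) gives 0)

Corrected query:
SELECT p.name, COUNT(c.id) FROM authors p LEFT JOIN novels c ON c.author_id = p.id GROUP BY p.name

Result:
name    | COUNT(c.id)
--------+------------
Asimov  | 1          
Le Guin | 2          
Orwell  | 0          
Tolkien | 2          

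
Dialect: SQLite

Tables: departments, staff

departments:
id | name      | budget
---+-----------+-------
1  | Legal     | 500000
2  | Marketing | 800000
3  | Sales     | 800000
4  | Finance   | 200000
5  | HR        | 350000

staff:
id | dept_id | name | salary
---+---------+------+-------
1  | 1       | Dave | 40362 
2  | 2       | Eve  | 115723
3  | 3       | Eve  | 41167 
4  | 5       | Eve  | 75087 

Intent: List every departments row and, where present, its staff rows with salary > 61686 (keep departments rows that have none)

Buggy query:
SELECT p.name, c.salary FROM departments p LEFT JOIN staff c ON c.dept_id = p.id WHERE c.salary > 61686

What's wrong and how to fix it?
Bug: Filtering c.salary in WHERE discards the NULL rows produced by LEFT JOIN, turning it into an inner join

Fix: Move the right-table condition into the ON clause so unmatched parents are kept

Corrected query:
SELECT p.name, c.salary FROM departments p LEFT JOIN staff c ON c.dept_id = p.id AND c.salary > 61686

Result:
name      | salary
----------+-------
Legal     | NULL  
Marketing | 115723
Sales     | NULL  
Finance   | NULL  
HR        | 75087 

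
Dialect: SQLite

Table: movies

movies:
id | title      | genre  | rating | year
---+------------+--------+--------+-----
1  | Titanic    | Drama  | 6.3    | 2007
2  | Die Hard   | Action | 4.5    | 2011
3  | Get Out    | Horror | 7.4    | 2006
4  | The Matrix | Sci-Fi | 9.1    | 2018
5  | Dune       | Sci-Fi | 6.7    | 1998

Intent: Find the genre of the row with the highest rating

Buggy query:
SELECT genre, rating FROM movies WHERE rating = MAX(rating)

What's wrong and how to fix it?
Bug: WHERE is evaluated per row; an aggregate over the whole table isn't defined there

Fix: Use a subquery: WHERE rating = (SELECT MAX(rating) FROM movies)

Corrected query:
SELECT genre, rating FROM movies WHERE rating = (SELECT MAX(rating) FROM movies)

Result:
genre  | rating
-------+-------
Sci-Fi | 9.1   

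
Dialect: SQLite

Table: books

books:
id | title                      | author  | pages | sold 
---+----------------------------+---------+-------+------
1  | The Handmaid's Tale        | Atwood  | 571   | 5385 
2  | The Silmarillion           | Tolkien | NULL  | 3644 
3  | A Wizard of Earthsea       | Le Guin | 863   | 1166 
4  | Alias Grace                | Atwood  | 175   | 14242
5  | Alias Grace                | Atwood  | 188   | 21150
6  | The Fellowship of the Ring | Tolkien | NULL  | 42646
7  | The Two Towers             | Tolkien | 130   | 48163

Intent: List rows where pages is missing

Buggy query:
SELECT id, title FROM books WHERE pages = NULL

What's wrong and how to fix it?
Bug: '= NULL' is always unknown in SQL three-valued logic, so no rows match

Fix: Use IS NULL to test for NULL

Corrected query:
SELECT id, title FROM books WHERE pages IS NULL

Result:
id | title                     
---+---------------------------
2  | The Silmarillion          
6  | The Fellowship of the Ring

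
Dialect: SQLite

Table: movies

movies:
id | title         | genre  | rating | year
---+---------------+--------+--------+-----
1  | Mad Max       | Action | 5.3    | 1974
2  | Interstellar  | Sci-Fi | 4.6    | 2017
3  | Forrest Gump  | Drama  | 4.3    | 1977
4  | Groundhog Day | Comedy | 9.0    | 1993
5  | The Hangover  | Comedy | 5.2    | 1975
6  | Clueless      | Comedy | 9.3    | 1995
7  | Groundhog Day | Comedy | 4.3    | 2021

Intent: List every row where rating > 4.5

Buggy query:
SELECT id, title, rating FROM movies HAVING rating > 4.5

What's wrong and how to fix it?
Bug: HAVING filters the output of aggregation, but this query has no GROUP BY and no aggregate functions, so SQLite rejects it (HAVING clause on a non-aggregate query); the condition here is per row

Fix: Use WHERE for row-level filtering

Corrected query:
SELECT id, title, rating FROM movies WHERE rating > 4.5

Result:
id | title         | rating
---+---------------+-------
1  | Mad Max       | 5.3   
2  | Interstellar  | 4.6   
4  | Groundhog Day | 9     
5  | The Hangover  | 5.2   
6  | Clueless      | 9.3   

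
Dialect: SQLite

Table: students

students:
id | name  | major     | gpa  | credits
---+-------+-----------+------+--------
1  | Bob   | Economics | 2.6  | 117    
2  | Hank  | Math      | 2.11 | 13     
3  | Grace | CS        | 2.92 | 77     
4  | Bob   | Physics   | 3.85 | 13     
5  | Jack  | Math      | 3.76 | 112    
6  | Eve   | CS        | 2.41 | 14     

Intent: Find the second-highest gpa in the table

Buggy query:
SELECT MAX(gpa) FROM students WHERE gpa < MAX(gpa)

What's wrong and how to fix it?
Bug: MAX(gpa) on the right of the comparison is an aggregate-in-WHERE error

Fix: Put the inner MAX in a scalar subquery

Corrected query:
SELECT MAX(gpa) FROM students WHERE gpa < (SELECT MAX(gpa) FROM students)

Result:
MAX(gpa)
--------
3.76    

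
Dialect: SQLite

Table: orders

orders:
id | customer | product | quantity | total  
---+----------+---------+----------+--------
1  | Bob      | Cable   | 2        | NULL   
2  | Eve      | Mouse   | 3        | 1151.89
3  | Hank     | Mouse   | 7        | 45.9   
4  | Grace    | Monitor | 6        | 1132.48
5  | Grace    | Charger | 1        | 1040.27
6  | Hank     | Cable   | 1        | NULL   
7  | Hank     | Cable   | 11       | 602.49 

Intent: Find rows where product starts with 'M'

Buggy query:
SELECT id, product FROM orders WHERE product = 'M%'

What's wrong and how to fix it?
Bug: Wildcards only work with LIKE; '=' treats '%' as a literal character

Fix: Replace '=' with LIKE so 'M%' is treated as a pattern

Corrected query:
SELECT id, product FROM orders WHERE product LIKE 'M%'

Result:
id | product
---+--------
2  | Mouse  
3  | Mouse  
4  | Monitor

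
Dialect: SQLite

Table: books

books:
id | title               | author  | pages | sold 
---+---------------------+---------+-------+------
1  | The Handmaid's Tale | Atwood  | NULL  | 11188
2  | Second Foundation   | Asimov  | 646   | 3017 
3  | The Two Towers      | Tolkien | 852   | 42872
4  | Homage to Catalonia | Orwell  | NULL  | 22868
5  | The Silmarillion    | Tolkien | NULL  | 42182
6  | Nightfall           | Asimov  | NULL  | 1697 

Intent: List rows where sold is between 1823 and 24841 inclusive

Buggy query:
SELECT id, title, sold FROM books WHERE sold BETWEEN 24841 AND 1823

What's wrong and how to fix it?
Bug: The bounds are reversed; BETWEEN a AND b requires a <= b to match anything

Fix: Write BETWEEN 1823 AND 24841

Corrected query:
SELECT id, title, sold FROM books WHERE sold BETWEEN 1823 AND 24841

Result:
id | title               | sold 
---+---------------------+------
1  | The Handmaid's Tale | 11188
2  | Second Foundation   | 3017 
4  | Homage to Catalonia | 22868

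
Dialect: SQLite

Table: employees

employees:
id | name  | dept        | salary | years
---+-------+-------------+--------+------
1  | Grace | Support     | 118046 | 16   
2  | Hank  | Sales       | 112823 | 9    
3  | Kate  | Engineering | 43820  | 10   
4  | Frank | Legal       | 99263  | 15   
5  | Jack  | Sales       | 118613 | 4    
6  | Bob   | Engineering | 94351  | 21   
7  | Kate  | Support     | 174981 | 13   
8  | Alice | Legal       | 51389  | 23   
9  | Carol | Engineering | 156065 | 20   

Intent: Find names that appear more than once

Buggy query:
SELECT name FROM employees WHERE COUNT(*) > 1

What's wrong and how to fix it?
Bug: COUNT(*) is an aggregate and cannot be used in WHERE

Fix: Group first, then use HAVING for the count condition

Corrected query:
SELECT name FROM employees GROUP BY name HAVING COUNT(*) > 1

Result:
name
----
Kate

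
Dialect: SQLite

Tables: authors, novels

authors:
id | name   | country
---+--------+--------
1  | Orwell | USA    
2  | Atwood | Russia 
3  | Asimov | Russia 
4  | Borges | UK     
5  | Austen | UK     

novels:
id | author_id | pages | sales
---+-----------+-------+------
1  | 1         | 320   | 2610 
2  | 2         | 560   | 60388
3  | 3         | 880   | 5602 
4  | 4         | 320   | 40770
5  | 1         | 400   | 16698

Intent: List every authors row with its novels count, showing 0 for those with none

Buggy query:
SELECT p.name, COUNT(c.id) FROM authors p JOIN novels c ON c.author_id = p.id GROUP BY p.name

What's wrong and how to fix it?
Bug: An inner join excludes parents with zero children

Fix: Switch to LEFT JOIN to retain unmatched parent rows

Corrected query:
SELECT p.name, COUNT(c.id) FROM authors p LEFT JOIN novels c ON c.author_id = p.id GROUP BY p.name

Result:
name   | COUNT(c.id)
-------+------------
Asimov | 1          
Atwood | 1          
Austen | 0          
Borges | 1          
Orwell | 2          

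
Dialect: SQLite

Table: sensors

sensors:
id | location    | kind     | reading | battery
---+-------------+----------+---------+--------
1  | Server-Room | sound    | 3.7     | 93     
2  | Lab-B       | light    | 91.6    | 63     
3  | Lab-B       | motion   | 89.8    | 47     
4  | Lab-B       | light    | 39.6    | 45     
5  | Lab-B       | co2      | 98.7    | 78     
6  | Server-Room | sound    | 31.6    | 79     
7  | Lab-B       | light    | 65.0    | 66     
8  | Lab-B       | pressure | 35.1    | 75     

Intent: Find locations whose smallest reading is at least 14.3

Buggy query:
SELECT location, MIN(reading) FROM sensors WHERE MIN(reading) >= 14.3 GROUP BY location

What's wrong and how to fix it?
Bug: MIN() in WHERE is a misuse of aggregate

Fix: Replace WHERE with HAVING after the GROUP BY

Corrected query:
SELECT location, MIN(reading) FROM sensors GROUP BY location HAVING MIN(reading) >= 14.3

Result:
location | MIN(reading)
---------+-------------
Lab-B    | 35.1        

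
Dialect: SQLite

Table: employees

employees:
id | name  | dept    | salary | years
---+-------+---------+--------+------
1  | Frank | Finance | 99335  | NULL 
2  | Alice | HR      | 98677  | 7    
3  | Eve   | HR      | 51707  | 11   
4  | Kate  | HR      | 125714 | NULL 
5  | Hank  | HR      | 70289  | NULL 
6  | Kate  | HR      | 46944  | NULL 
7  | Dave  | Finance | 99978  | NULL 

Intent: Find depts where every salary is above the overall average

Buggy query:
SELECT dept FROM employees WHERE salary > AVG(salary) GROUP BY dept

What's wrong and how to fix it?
Bug: AVG() is an aggregate; it can't sit directly in WHERE

Fix: Compute the overall average in a scalar subquery and compare each group's MIN against it in HAVING

Corrected query:
SELECT dept FROM employees GROUP BY dept HAVING MIN(salary) > (SELECT AVG(salary) FROM employees)

Result:
dept   
-------
Finance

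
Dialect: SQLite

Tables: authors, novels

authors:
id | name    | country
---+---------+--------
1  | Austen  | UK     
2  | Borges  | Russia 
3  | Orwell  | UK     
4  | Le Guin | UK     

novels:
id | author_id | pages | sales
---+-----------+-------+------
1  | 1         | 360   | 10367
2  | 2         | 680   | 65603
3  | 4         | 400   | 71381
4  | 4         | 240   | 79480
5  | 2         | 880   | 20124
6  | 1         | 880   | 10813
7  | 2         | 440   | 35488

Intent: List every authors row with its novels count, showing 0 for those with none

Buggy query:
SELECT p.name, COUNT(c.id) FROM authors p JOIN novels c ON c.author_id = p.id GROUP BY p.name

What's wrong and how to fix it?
Bug: INNER JOIN drops authors rows that have no matching novels rows

Fix: Switch to LEFT JOIN to retain unmatched parent rows

Corrected query:
SELECT p.name, COUNT(c.id) FROM authors p LEFT JOIN novels c ON c.author_id = p.id GROUP BY p.name

Result:
name    | COUNT(c.id)
--------+------------
Austen  | 2          
Borges  | 3          
Le Guin | 2          
Orwell  | 0          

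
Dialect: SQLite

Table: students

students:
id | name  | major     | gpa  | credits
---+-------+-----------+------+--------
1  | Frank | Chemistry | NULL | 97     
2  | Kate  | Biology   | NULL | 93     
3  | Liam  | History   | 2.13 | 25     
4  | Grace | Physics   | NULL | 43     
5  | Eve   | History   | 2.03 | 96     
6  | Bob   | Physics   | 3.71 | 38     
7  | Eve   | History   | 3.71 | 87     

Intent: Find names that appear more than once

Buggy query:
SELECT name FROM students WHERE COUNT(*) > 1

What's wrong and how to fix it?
Bug: COUNT(*) is an aggregate and cannot be used in WHERE

Fix: Group first, then use HAVING for the count condition

Corrected query:
SELECT name FROM students GROUP BY name HAVING COUNT(*) > 1

Result:
name
----
Eve 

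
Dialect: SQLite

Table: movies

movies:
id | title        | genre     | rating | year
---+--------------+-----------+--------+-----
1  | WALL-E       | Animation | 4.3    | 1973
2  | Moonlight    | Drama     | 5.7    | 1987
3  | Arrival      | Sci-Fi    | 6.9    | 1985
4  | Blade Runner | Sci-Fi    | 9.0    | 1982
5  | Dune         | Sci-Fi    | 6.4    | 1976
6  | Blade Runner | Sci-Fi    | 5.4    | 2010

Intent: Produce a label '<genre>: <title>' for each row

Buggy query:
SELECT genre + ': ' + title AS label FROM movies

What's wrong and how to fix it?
Bug: SQLite uses || for string concatenation; + coerces text to numbers (yielding 0)

Fix: Use the || operator for string concatenation

Corrected query:
SELECT genre || ': ' || title AS label FROM movies

Result:
label               
--------------------
Animation: WALL-E   
Drama: Moonlight    
Sci-Fi: Arrival     
Sci-Fi: Blade Runner
Sci-Fi: Dune        
Sci-Fi: Blade Runner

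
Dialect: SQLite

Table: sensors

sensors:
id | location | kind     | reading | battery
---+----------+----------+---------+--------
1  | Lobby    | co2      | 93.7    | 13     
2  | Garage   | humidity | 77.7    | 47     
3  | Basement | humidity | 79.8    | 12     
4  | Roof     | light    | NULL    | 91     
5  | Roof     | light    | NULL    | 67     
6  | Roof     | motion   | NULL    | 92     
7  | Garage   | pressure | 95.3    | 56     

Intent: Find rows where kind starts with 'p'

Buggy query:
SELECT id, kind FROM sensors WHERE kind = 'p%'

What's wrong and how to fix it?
Bug: '=' compares the literal string including the % character; pattern matching needs LIKE

Fix: Use LIKE for wildcard pattern matching

Corrected query:
SELECT id, kind FROM sensors WHERE kind LIKE 'p%'

Result:
id | kind    
---+---------
7  | pressure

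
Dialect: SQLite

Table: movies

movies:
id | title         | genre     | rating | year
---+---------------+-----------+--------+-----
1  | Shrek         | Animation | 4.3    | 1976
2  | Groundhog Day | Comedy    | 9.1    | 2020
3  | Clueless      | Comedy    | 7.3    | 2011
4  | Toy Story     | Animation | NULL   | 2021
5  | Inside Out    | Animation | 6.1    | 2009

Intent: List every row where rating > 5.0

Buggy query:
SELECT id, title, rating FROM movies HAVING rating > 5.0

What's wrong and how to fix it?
Bug: HAVING filters the output of aggregation, but this query has no GROUP BY and no aggregate functions, so SQLite rejects it (HAVING clause on a non-aggregate query); the condition here is per row

Fix: Replace HAVING with WHERE since the condition applies to individual rows

Corrected query:
SELECT id, title, rating FROM movies WHERE rating > 5.0

Result:
id | title         | rating
---+---------------+-------
2  | Groundhog Day | 9.1   
3  | Clueless      | 7.3   
5  | Inside Out    | 6.1   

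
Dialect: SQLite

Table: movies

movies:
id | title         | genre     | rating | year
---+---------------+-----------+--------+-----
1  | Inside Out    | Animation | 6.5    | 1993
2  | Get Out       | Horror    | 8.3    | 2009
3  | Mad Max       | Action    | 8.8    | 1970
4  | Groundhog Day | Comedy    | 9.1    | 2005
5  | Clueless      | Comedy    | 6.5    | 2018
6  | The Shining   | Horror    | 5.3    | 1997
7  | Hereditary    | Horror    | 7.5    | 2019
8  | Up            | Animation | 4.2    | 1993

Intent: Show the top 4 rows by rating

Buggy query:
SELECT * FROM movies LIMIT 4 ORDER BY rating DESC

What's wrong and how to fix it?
Bug: ORDER BY cannot follow LIMIT; LIMIT is the final clause

Fix: Sort with ORDER BY, then apply LIMIT

Corrected query:
SELECT * FROM movies ORDER BY rating DESC LIMIT 4

Result:
id | title         | genre  | rating | year
---+---------------+--------+--------+-----
4  | Groundhog Day | Comedy | 9.1    | 2005
3  | Mad Max       | Action | 8.8    | 1970
2  | Get Out       | Horror | 8.3    | 2009
7  | Hereditary    | Horror | 7.5    | 2019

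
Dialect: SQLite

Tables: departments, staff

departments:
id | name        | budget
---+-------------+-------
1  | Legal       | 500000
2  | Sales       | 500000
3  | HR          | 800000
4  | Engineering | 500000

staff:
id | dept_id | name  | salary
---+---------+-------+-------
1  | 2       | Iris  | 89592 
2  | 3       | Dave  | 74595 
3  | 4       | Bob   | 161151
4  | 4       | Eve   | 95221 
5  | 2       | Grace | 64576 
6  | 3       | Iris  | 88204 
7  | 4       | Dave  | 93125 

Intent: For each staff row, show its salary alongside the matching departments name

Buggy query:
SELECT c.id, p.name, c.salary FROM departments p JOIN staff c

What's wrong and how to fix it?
Bug: JOIN with no ON clause produces a cartesian product; every staff row pairs with every departments row

Fix: Specify the join condition linking the foreign key to the parent id

Corrected query:
SELECT c.id, p.name, c.salary FROM departments p JOIN staff c ON c.dept_id = p.id

Result:
id | name        | salary
---+-------------+-------
1  | Sales       | 89592 
2  | HR          | 74595 
3  | Engineering | 161151
4  | Engineering | 95221 
5  | Sales       | 64576 
6  | HR          | 88204 
7  | Engineering | 93125 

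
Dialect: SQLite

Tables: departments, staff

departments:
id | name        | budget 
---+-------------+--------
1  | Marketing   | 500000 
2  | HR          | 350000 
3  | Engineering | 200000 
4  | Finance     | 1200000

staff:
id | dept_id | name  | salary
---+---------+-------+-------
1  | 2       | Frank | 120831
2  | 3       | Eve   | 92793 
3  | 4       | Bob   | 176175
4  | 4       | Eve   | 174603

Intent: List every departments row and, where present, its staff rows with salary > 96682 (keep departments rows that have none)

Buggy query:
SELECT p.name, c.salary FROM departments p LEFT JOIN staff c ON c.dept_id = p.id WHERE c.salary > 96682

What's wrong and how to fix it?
Bug: A WHERE condition on the right-hand table after LEFT JOIN drops unmatched parents

Fix: Put 'c.salary > 96682' in the JOIN's ON clause instead of WHERE

Corrected query:
SELECT p.name, c.salary FROM departments p LEFT JOIN staff c ON c.dept_id = p.id AND c.salary > 96682

Result:
name        | salary
------------+-------
Marketing   | NULL  
HR          | 120831
Engineering | NULL  
Finance     | 174603
Finance     | 176175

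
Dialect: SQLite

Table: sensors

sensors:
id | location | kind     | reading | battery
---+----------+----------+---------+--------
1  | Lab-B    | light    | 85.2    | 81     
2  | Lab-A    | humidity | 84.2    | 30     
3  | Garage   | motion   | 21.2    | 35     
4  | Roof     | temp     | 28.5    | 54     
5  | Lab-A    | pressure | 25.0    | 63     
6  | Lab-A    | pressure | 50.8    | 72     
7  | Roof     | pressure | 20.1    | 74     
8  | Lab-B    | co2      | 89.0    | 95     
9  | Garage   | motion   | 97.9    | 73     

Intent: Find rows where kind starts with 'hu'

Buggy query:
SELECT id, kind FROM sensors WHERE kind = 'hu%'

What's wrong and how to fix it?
Bug: Wildcards only work with LIKE; '=' treats '%' as a literal character

Fix: Replace '=' with LIKE so 'hu%' is treated as a pattern

Corrected query:
SELECT id, kind FROM sensors WHERE kind LIKE 'hu%'

Result:
id | kind    
---+---------
2  | humidity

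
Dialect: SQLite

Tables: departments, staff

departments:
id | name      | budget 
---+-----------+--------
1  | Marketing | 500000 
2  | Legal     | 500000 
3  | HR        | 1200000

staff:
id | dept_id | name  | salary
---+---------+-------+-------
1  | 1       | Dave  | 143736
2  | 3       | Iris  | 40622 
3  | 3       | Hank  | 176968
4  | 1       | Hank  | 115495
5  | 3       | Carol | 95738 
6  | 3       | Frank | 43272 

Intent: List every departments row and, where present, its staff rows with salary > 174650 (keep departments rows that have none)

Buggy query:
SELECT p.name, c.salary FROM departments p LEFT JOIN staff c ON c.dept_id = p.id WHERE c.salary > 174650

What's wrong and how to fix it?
Bug: Filtering c.salary in WHERE discards the NULL rows produced by LEFT JOIN, turning it into an inner join

Fix: Put 'c.salary > 174650' in the JOIN's ON clause instead of WHERE

Corrected query:
SELECT p.name, c.salary FROM departments p LEFT JOIN staff c ON c.dept_id = p.id AND c.salary > 174650

Result:
name      | salary
----------+-------
Marketing | NULL  
Legal     | NULL  
HR        | 176968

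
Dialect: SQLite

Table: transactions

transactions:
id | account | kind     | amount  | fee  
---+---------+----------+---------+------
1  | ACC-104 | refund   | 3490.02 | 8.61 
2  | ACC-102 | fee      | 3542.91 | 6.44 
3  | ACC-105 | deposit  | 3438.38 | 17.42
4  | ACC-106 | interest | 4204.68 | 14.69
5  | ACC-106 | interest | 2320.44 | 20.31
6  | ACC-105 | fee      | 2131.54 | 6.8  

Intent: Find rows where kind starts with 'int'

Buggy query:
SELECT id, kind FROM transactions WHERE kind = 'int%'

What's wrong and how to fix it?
Bug: Wildcards only work with LIKE; '=' treats '%' as a literal character

Fix: Use LIKE for wildcard pattern matching

Corrected query:
SELECT id, kind FROM transactions WHERE kind LIKE 'int%'

Result:
id | kind    
---+---------
4  | interest
5  | interest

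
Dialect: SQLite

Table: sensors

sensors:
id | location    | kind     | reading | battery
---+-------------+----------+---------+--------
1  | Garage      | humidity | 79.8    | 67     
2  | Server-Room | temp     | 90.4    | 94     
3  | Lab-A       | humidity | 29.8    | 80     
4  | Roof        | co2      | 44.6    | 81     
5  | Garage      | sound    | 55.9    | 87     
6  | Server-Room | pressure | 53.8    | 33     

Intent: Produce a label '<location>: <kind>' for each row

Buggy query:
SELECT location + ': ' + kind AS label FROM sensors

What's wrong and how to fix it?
Bug: SQLite uses || for string concatenation; + coerces text to numbers (yielding 0)

Fix: Replace + with || to concatenate text

Corrected query:
SELECT location || ': ' || kind AS label FROM sensors

Result:
label                
---------------------
Garage: humidity     
Server-Room: temp    
Lab-A: humidity      
Roof: co2            
Garage: sound        
Server-Room: pressure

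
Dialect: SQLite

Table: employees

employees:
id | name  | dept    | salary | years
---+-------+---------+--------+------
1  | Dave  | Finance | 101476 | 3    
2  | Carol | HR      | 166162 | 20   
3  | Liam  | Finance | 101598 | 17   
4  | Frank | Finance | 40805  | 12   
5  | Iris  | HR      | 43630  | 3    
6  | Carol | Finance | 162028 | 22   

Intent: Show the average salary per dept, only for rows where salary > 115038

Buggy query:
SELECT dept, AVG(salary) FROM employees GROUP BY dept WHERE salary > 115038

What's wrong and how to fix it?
Bug: WHERE cannot follow GROUP BY

Fix: Place WHERE between FROM and GROUP BY

Corrected query:
SELECT dept, AVG(salary) FROM employees WHERE salary > 115038 GROUP BY dept

Result:
dept    | AVG(salary)
--------+------------
Finance | 162028     
HR      | 166162     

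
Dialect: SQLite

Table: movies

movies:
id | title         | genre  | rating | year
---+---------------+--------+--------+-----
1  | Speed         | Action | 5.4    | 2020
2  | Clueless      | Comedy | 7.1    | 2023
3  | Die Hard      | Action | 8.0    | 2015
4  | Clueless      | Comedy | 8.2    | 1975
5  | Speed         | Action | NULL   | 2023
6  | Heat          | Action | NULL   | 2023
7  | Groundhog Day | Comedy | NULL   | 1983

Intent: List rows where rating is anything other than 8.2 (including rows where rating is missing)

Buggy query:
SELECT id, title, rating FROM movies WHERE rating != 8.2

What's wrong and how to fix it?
Bug: Inequality against NULL is unknown, not true; rows with NULL are dropped

Fix: Add an explicit OR rating IS NULL to include the missing-value rows

Corrected query:
SELECT id, title, rating FROM movies WHERE rating != 8.2 OR rating IS NULL

Result:
id | title         | rating
---+---------------+-------
1  | Speed         | 5.4   
2  | Clueless      | 7.1   
3  | Die Hard      | 8     
5  | Speed         | NULL  
6  | Heat          | NULL  
7  | Groundhog Day | NULL  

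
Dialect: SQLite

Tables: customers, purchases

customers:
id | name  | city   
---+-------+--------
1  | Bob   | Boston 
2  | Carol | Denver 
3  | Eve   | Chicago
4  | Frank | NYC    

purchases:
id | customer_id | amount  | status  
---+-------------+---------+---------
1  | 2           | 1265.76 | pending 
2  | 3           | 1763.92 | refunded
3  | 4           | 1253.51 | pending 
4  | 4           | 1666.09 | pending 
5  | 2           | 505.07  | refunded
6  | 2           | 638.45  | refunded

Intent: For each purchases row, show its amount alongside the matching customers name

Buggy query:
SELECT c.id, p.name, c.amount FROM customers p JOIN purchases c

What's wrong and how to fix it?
Bug: Missing join condition: each purchases row is matched to all customers rows instead of just its own

Fix: Specify the join condition linking the foreign key to the parent id

Corrected query:
SELECT c.id, p.name, c.amount FROM customers p JOIN purchases c ON c.customer_id = p.id

Result:
id | name  | amount 
---+-------+--------
1  | Carol | 1265.76
2  | Eve   | 1763.92
3  | Frank | 1253.51
4  | Frank | 1666.09
5  | Carol | 505.07 
6  | Carol | 638.45 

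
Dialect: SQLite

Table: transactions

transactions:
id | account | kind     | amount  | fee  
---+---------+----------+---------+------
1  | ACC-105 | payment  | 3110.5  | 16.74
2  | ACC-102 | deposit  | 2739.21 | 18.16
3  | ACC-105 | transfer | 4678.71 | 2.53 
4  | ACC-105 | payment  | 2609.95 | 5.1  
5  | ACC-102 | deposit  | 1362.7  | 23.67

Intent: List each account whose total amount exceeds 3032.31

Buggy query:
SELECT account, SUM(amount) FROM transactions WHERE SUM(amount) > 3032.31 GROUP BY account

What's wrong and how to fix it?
Bug: SUM(amount) is an aggregate, but WHERE filters rows before aggregation

Fix: Use HAVING (which filters groups after aggregation) instead of WHERE

Corrected query:
SELECT account, SUM(amount) FROM transactions GROUP BY account HAVING SUM(amount) > 3032.31

Result:
account | SUM(amount)
--------+------------
ACC-102 | 4101.91    
ACC-105 | 10399.16   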